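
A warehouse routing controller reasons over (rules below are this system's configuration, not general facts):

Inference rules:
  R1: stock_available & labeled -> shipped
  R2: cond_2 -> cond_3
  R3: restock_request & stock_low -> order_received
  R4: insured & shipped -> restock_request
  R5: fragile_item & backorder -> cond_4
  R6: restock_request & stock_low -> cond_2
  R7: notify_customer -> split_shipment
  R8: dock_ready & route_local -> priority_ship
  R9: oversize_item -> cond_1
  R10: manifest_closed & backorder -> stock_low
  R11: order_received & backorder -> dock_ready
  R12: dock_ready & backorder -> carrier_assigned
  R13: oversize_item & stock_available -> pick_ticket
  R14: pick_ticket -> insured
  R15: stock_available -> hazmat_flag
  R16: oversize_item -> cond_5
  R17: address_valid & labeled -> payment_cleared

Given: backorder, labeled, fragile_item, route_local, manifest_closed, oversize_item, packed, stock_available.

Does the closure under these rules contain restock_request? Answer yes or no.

Round 1 fires R1, R5, R9, R10, R13, R15, R16, giving shipped, cond_4, cond_1, stock_low, pick_ticket, hazmat_flag, cond_5.
Round 2 fires R14, giving insured.
Round 3 fires R4, giving restock_request.
Round 4 fires R3, R6, giving order_received, cond_2.
Round 5 fires R2, R11, giving cond_3, dock_ready.
Round 6 fires R8, R12, giving priority_ship, carrier_assigned.
restock_request appears in round 3, so it is derivable.

yes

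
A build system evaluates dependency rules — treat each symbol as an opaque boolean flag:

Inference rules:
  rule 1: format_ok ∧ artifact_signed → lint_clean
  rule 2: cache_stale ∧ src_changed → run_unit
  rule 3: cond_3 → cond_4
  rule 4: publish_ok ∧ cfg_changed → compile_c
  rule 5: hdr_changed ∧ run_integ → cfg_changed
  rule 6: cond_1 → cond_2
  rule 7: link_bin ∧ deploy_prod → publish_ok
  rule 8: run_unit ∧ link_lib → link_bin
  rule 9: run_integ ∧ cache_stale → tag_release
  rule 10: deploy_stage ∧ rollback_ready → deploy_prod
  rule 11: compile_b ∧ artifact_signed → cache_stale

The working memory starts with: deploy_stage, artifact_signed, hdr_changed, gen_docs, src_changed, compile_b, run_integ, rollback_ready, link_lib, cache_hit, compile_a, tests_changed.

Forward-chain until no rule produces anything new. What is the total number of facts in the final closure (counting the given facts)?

[1] rule 5 [hdr_changed ∧ run_integ → cfg_changed]; rule 10 [deploy_stage ∧ rollback_ready → deploy_prod]; rule 11 [compile_b ∧ artifact_signed → cache_stale]. ⇒ new: cfg_changed, deploy_prod, cache_stale.
[2] rule 2 [cache_stale ∧ src_changed → run_unit]; rule 9 [run_integ ∧ cache_stale → tag_release]. ⇒ new: run_unit, tag_release.
[3] rule 8 [run_unit ∧ link_lib → link_bin]. ⇒ new: link_bin.
[4] rule 7 [link_bin ∧ deploy_prod → publish_ok]. ⇒ new: publish_ok.
[5] rule 4 [publish_ok ∧ cfg_changed → compile_c]. ⇒ new: compile_c.
Closure: {artifact_signed, cache_hit, cache_stale, cfg_changed, compile_a, compile_b, compile_c, deploy_prod, deploy_stage, gen_docs, hdr_changed, link_bin, link_lib, publish_ok, rollback_ready, run_integ, run_unit, src_changed, tag_release, tests_changed} — 20 facts.

20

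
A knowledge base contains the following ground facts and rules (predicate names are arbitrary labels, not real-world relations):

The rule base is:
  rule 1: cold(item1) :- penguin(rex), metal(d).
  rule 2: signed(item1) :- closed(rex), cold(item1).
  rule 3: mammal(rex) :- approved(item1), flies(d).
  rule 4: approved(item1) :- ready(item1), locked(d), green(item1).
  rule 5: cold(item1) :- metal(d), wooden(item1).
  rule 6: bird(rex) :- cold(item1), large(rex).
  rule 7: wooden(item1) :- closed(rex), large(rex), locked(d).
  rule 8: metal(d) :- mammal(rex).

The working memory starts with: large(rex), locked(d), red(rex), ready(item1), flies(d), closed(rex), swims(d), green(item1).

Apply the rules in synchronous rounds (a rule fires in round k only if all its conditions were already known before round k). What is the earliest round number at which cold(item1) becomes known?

[1] rule 4 [approved(item1) :- ready(item1), locked(d), green(item1).]; rule 7 [wooden(item1) :- closed(rex), large(rex), locked(d).]. ⇒ new: approved(item1), wooden(item1).
[2] rule 3 [mammal(rex) :- approved(item1), flies(d).]. ⇒ new: mammal(rex).
[3] rule 8 [metal(d) :- mammal(rex).]. ⇒ new: metal(d).
[4] rule 5 [cold(item1) :- metal(d), wooden(item1).]. ⇒ new: cold(item1).
cold(item1) first appears in round 4.

4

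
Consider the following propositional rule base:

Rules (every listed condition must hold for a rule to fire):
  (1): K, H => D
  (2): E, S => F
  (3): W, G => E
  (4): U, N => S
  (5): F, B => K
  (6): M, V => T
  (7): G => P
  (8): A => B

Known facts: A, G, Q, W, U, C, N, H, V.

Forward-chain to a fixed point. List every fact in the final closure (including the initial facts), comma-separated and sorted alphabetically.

A, B, C, D, E, F, G, H, K, N, P, Q, S, U, V, W

Round 1 — (3), (4), (7), (8), derive E, S, P, B.
Round 2 — (2), derive F.
Round 3 — (5), derive K.
Round 4 — (1), derive D.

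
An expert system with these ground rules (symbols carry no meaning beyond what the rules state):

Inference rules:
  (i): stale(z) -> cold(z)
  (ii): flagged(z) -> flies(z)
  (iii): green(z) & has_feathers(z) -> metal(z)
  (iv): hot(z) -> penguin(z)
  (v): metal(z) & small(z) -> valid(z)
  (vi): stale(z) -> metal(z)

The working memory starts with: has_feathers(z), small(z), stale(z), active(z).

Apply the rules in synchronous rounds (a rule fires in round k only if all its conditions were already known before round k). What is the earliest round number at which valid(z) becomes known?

Round 1 — (i), (vi), derive cold(z), metal(z).
Round 2 — (v), derive valid(z).
valid(z) first appears in round 2.

2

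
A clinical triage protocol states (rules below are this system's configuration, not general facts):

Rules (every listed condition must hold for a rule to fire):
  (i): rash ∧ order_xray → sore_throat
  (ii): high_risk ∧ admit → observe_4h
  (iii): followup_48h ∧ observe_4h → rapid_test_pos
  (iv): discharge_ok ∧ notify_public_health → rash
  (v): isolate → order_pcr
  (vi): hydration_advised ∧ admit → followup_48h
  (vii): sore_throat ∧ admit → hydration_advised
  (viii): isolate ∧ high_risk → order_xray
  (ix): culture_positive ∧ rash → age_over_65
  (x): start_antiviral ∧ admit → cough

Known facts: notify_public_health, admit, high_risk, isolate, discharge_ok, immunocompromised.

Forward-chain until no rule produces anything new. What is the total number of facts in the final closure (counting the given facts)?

14

Round 1: (ii) [high_risk ∧ admit → observe_4h]; (iv) [discharge_ok ∧ notify_public_health → rash]; (v) [isolate → order_pcr]; (viii) [isolate ∧ high_risk → order_xray]. New: observe_4h, rash, order_pcr, order_xray.
Round 2: (i) [rash ∧ order_xray → sore_throat]. New: sore_throat.
Round 3: (vii) [sore_throat ∧ admit → hydration_advised]. New: hydration_advised.
Round 4: (vi) [hydration_advised ∧ admit → followup_48h]. New: followup_48h.
Round 5: (iii) [followup_48h ∧ observe_4h → rapid_test_pos]. New: rapid_test_pos.
Closure: {admit, discharge_ok, followup_48h, high_risk, hydration_advised, immunocompromised, isolate, notify_public_health, observe_4h, order_pcr, order_xray, rapid_test_pos, rash, sore_throat} — 14 facts.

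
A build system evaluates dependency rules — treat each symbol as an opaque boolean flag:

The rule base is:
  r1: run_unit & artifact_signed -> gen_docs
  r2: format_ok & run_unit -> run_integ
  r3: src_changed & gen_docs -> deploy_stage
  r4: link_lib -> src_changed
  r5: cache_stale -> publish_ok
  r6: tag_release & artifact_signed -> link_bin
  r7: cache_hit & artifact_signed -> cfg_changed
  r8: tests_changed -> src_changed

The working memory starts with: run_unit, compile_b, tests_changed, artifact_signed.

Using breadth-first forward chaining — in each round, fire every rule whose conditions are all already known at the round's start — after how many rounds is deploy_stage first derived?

2

Round 1: r1 [run_unit & artifact_signed -> gen_docs]; r8 [tests_changed -> src_changed]. Adds gen_docs, src_changed.
Round 2: r3 [src_changed & gen_docs -> deploy_stage]. Adds deploy_stage.
deploy_stage first appears in round 2.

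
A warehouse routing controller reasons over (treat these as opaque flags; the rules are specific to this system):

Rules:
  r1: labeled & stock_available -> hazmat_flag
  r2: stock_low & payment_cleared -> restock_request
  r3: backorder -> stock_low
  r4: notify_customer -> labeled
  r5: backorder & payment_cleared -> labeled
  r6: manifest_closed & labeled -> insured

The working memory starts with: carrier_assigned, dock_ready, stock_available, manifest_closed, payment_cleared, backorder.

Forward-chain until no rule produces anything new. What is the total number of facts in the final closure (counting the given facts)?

11

Round 1 — r3, r5, derive stock_low, labeled.
Round 2 — r1, r2, r6, derive hazmat_flag, restock_request, insured.
Closure: {backorder, carrier_assigned, dock_ready, hazmat_flag, insured, labeled, manifest_closed, payment_cleared, restock_request, stock_available, stock_low} — 11 facts.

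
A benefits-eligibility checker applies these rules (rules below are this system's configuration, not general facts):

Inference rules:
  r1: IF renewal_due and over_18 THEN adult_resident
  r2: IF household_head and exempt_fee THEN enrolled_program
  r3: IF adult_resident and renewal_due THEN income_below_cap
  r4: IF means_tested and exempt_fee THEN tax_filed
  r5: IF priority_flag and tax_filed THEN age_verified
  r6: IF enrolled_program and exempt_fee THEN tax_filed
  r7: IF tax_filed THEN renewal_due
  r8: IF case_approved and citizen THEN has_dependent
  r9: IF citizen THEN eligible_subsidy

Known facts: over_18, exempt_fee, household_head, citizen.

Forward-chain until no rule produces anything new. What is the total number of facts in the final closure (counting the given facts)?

10

Round 1: r2 [IF household_head and exempt_fee THEN enrolled_program]; r9 [IF citizen THEN eligible_subsidy]. New: enrolled_program, eligible_subsidy.
Round 2: r6 [IF enrolled_program and exempt_fee THEN tax_filed]. New: tax_filed.
Round 3: r7 [IF tax_filed THEN renewal_due]. New: renewal_due.
Round 4: r1 [IF renewal_due and over_18 THEN adult_resident]. New: adult_resident.
Round 5: r3 [IF adult_resident and renewal_due THEN income_below_cap]. New: income_below_cap.
Closure: {adult_resident, citizen, eligible_subsidy, enrolled_program, exempt_fee, household_head, income_below_cap, over_18, renewal_due, tax_filed} — 10 facts.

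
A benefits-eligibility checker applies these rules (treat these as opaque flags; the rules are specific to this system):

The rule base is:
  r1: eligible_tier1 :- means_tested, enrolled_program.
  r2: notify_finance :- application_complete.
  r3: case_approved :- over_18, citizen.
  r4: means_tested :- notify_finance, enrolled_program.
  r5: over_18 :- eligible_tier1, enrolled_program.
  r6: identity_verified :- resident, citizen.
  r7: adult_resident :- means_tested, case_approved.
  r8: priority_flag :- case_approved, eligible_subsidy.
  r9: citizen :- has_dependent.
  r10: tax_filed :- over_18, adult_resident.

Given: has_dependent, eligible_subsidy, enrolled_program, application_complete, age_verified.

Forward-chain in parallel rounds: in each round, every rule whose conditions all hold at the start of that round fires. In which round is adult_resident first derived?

Round 1 — r2, r9, derive notify_finance, citizen.
Round 2 — r4, derive means_tested.
Round 3 — r1, derive eligible_tier1.
Round 4 — r5, derive over_18.
Round 5 — r3, derive case_approved.
Round 6 — r7, r8, derive adult_resident, priority_flag.
adult_resident first appears in round 6.

6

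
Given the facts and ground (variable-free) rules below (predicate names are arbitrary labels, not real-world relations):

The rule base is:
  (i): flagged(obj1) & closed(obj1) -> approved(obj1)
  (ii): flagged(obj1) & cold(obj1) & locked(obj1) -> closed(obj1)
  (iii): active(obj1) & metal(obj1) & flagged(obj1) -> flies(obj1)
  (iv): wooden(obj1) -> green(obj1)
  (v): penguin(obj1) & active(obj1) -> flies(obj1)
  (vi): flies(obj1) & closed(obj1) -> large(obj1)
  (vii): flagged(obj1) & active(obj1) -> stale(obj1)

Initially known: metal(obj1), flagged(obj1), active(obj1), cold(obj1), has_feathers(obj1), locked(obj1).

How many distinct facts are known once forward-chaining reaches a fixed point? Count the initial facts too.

11

Round 1 fires (ii), (iii), (vii), giving closed(obj1), flies(obj1), stale(obj1).
Round 2 fires (i), (vi), giving approved(obj1), large(obj1).
Closure: {active(obj1), approved(obj1), closed(obj1), cold(obj1), flagged(obj1), flies(obj1), has_feathers(obj1), large(obj1), locked(obj1), metal(obj1), stale(obj1)} — 11 facts.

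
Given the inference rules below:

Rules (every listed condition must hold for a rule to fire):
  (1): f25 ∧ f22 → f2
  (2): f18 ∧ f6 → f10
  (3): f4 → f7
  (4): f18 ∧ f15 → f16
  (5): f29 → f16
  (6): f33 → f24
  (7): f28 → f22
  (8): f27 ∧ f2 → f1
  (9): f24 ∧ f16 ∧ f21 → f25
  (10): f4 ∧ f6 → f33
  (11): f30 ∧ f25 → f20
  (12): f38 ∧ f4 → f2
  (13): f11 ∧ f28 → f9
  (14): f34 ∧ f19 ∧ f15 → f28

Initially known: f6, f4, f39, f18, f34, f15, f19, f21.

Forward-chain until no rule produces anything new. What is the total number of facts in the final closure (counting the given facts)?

Round 1: (2) [f18 ∧ f6 → f10]; (3) [f4 → f7]; (4) [f18 ∧ f15 → f16]; (10) [f4 ∧ f6 → f33]; (14) [f34 ∧ f19 ∧ f15 → f28]. New: f10, f7, f16, f33, f28.
Round 2: (6) [f33 → f24]; (7) [f28 → f22]. New: f24, f22.
Round 3: (9) [f24 ∧ f16 ∧ f21 → f25]. New: f25.
Round 4: (1) [f25 ∧ f22 → f2]. New: f2.
Closure: {f10, f15, f16, f18, f19, f2, f21, f22, f24, f25, f28, f33, f34, f39, f4, f6, f7} — 17 facts.

17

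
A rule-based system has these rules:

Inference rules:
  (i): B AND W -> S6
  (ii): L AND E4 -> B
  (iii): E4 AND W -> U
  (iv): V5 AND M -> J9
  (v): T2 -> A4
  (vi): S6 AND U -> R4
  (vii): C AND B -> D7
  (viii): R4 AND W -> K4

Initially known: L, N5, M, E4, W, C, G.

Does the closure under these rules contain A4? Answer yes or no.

no

Round 1 fires (ii), (iii), giving B, U.
Round 2 fires (i), (vii), giving S6, D7.
Round 3 fires (vi), giving R4.
Round 4 fires (viii), giving K4.
Fixed point reached. A4 is concluded only by (v); (v) needs T2 (never derived).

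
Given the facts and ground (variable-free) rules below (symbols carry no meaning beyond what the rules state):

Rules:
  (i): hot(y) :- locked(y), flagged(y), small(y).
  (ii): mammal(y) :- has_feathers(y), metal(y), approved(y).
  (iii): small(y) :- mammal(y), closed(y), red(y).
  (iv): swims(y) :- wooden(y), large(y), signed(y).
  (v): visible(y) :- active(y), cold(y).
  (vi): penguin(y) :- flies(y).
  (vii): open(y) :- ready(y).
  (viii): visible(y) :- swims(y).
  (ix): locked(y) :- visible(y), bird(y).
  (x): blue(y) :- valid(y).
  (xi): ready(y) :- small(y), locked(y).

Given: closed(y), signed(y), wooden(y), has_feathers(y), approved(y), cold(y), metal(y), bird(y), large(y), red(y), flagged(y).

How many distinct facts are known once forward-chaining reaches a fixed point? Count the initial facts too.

19

[1] (ii) [mammal(y) :- has_feathers(y), metal(y), approved(y).]; (iv) [swims(y) :- wooden(y), large(y), signed(y).]. ⇒ new: mammal(y), swims(y).
[2] (iii) [small(y) :- mammal(y), closed(y), red(y).]; (viii) [visible(y) :- swims(y).]. ⇒ new: small(y), visible(y).
[3] (ix) [locked(y) :- visible(y), bird(y).]. ⇒ new: locked(y).
[4] (i) [hot(y) :- locked(y), flagged(y), small(y).]; (xi) [ready(y) :- small(y), locked(y).]. ⇒ new: hot(y), ready(y).
[5] (vii) [open(y) :- ready(y).]. ⇒ new: open(y).
Closure: {approved(y), bird(y), closed(y), cold(y), flagged(y), has_feathers(y), hot(y), large(y), locked(y), mammal(y), metal(y), open(y), ready(y), red(y), signed(y), small(y), swims(y), visible(y), wooden(y)} — 19 facts.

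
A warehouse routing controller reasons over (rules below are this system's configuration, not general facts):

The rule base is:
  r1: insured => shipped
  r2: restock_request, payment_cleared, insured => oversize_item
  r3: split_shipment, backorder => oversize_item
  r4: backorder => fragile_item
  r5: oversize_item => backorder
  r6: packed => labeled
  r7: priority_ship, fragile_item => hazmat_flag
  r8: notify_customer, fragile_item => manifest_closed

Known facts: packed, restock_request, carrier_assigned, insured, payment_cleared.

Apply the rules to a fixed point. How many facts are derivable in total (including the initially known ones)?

Round 1 fires r1, r2, r6, giving shipped, oversize_item, labeled.
Round 2 fires r5, giving backorder.
Round 3 fires r4, giving fragile_item.
Closure: {backorder, carrier_assigned, fragile_item, insured, labeled, oversize_item, packed, payment_cleared, restock_request, shipped} — 10 facts.

10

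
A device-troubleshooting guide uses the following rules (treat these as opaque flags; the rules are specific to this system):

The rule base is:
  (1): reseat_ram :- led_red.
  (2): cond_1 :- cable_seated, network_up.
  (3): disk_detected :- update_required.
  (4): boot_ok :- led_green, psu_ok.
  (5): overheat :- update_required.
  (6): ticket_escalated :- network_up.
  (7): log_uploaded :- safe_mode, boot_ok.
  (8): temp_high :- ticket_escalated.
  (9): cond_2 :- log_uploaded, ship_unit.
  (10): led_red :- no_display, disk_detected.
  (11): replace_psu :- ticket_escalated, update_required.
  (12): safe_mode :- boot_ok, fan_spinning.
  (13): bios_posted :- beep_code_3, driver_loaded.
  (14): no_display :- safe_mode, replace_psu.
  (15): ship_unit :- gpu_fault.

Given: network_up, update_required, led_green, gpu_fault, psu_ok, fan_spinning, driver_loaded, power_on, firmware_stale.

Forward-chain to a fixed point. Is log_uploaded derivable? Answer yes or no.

Round 1: (3) [disk_detected :- update_required.]; (4) [boot_ok :- led_green, psu_ok.]; (5) [overheat :- update_required.]; (6) [ticket_escalated :- network_up.]; (15) [ship_unit :- gpu_fault.]. Adds disk_detected, boot_ok, overheat, ticket_escalated, ship_unit.
Round 2: (8) [temp_high :- ticket_escalated.]; (11) [replace_psu :- ticket_escalated, update_required.]; (12) [safe_mode :- boot_ok, fan_spinning.]. Adds temp_high, replace_psu, safe_mode.
Round 3: (7) [log_uploaded :- safe_mode, boot_ok.]; (14) [no_display :- safe_mode, replace_psu.]. Adds log_uploaded, no_display.
Round 4: (9) [cond_2 :- log_uploaded, ship_unit.]; (10) [led_red :- no_display, disk_detected.]. Adds cond_2, led_red.
Round 5: (1) [reseat_ram :- led_red.]. Adds reseat_ram.
log_uploaded appears in round 3, so it is derivable.

yes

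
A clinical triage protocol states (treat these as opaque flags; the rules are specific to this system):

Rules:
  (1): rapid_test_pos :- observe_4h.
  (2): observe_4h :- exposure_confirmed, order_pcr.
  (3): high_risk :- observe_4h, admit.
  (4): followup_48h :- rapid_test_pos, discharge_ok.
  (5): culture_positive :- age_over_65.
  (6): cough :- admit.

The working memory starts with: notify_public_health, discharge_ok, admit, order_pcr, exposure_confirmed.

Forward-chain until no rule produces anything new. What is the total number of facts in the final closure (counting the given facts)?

10

[1] (2) [observe_4h :- exposure_confirmed, order_pcr.]; (6) [cough :- admit.]. ⇒ new: observe_4h, cough.
[2] (1) [rapid_test_pos :- observe_4h.]; (3) [high_risk :- observe_4h, admit.]. ⇒ new: rapid_test_pos, high_risk.
[3] (4) [followup_48h :- rapid_test_pos, discharge_ok.]. ⇒ new: followup_48h.
Closure: {admit, cough, discharge_ok, exposure_confirmed, followup_48h, high_risk, notify_public_health, observe_4h, order_pcr, rapid_test_pos} — 10 facts.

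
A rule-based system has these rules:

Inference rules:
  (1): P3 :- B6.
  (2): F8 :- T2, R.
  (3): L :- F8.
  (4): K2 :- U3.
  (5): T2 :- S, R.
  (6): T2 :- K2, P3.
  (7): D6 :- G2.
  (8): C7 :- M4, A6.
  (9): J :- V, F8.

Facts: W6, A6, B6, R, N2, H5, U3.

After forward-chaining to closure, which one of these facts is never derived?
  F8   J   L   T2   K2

J

Round 1: (1) [P3 :- B6.]; (4) [K2 :- U3.]. New: P3, K2.
Round 2: (6) [T2 :- K2, P3.]. New: T2.
Round 3: (2) [F8 :- T2, R.]. New: F8.
Round 4: (3) [L :- F8.]. New: L.
Derived: T2 (round 2), K2 (round 1), L (round 4), F8 (round 3). J never appears in any round.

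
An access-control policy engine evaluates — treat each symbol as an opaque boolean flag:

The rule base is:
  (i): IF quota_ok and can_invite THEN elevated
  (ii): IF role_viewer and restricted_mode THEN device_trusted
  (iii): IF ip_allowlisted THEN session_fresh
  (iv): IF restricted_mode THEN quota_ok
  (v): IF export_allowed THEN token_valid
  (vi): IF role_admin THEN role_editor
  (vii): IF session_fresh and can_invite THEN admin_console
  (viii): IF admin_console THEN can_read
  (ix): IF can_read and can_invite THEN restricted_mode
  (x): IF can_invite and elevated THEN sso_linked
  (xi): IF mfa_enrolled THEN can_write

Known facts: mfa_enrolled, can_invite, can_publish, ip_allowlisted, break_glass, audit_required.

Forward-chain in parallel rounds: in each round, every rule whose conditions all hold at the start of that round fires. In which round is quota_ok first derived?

Round 1: (iii) [IF ip_allowlisted THEN session_fresh]; (xi) [IF mfa_enrolled THEN can_write]. New: session_fresh, can_write.
Round 2: (vii) [IF session_fresh and can_invite THEN admin_console]. New: admin_console.
Round 3: (viii) [IF admin_console THEN can_read]. New: can_read.
Round 4: (ix) [IF can_read and can_invite THEN restricted_mode]. New: restricted_mode.
Round 5: (iv) [IF restricted_mode THEN quota_ok]. New: quota_ok.
quota_ok first appears in round 5.

5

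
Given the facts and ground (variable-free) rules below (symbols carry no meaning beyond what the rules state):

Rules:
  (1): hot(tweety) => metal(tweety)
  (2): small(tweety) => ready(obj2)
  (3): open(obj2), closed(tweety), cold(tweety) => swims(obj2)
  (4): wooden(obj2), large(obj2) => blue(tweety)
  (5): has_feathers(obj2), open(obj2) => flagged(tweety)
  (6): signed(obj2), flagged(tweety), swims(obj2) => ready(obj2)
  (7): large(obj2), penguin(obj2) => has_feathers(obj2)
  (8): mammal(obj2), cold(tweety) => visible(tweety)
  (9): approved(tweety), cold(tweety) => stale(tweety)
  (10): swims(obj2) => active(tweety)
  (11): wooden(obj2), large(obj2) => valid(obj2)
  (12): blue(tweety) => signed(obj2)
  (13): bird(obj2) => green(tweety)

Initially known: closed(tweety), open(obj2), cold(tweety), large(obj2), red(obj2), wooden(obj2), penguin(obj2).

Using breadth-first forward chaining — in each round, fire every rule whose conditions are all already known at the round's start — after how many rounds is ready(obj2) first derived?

3

Round 1: (3) [open(obj2), closed(tweety), cold(tweety) => swims(obj2)]; (4) [wooden(obj2), large(obj2) => blue(tweety)]; (7) [large(obj2), penguin(obj2) => has_feathers(obj2)]; (11) [wooden(obj2), large(obj2) => valid(obj2)]. Adds swims(obj2), blue(tweety), has_feathers(obj2), valid(obj2).
Round 2: (5) [has_feathers(obj2), open(obj2) => flagged(tweety)]; (10) [swims(obj2) => active(tweety)]; (12) [blue(tweety) => signed(obj2)]. Adds flagged(tweety), active(tweety), signed(obj2).
Round 3: (6) [signed(obj2), flagged(tweety), swims(obj2) => ready(obj2)]. Adds ready(obj2).
ready(obj2) first appears in round 3.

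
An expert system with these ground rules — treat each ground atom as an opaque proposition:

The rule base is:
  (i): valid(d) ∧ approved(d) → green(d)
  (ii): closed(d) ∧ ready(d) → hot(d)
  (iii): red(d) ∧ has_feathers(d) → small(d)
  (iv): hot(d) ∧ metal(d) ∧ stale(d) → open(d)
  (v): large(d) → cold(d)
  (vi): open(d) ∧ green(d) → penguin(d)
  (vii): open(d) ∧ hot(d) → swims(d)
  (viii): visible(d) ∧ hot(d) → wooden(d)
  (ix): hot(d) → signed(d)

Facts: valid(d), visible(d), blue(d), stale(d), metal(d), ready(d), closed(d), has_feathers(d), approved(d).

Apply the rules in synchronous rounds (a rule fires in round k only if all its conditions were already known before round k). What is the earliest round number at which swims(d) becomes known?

Round 1 fires (i), (ii), giving green(d), hot(d).
Round 2 fires (iv), (viii), (ix), giving open(d), wooden(d), signed(d).
Round 3 fires (vi), (vii), giving penguin(d), swims(d).
swims(d) first appears in round 3.

3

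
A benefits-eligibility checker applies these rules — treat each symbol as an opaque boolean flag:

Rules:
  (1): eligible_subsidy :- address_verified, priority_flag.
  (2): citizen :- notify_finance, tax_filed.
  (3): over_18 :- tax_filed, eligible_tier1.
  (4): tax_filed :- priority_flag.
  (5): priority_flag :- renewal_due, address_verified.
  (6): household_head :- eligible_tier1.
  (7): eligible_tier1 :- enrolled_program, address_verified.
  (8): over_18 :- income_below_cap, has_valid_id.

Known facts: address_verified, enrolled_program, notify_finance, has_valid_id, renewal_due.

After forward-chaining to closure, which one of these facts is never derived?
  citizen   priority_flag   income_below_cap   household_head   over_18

income_below_cap

Round 1: (5) [priority_flag :- renewal_due, address_verified.]; (7) [eligible_tier1 :- enrolled_program, address_verified.]. New: priority_flag, eligible_tier1.
Round 2: (1) [eligible_subsidy :- address_verified, priority_flag.]; (4) [tax_filed :- priority_flag.]; (6) [household_head :- eligible_tier1.]. New: eligible_subsidy, tax_filed, household_head.
Round 3: (2) [citizen :- notify_finance, tax_filed.]; (3) [over_18 :- tax_filed, eligible_tier1.]. New: citizen, over_18.
Derived: citizen (round 3), household_head (round 2), priority_flag (round 1), over_18 (round 3). income_below_cap never appears in any round.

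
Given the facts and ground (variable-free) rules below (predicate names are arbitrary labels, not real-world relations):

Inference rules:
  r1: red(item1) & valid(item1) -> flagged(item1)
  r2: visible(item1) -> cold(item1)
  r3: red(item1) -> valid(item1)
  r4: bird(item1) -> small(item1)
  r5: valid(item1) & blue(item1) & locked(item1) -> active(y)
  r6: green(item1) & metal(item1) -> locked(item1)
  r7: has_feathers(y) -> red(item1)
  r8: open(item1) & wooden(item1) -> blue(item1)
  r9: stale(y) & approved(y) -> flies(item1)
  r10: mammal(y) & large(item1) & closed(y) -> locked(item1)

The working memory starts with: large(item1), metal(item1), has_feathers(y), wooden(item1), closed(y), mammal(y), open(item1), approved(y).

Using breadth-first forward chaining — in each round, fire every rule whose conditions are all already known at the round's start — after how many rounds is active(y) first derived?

Round 1: r7 [has_feathers(y) -> red(item1)]; r8 [open(item1) & wooden(item1) -> blue(item1)]; r10 [mammal(y) & large(item1) & closed(y) -> locked(item1)]. Adds red(item1), blue(item1), locked(item1).
Round 2: r3 [red(item1) -> valid(item1)]. Adds valid(item1).
Round 3: r1 [red(item1) & valid(item1) -> flagged(item1)]; r5 [valid(item1) & blue(item1) & locked(item1) -> active(y)]. Adds flagged(item1), active(y).
active(y) first appears in round 3.

3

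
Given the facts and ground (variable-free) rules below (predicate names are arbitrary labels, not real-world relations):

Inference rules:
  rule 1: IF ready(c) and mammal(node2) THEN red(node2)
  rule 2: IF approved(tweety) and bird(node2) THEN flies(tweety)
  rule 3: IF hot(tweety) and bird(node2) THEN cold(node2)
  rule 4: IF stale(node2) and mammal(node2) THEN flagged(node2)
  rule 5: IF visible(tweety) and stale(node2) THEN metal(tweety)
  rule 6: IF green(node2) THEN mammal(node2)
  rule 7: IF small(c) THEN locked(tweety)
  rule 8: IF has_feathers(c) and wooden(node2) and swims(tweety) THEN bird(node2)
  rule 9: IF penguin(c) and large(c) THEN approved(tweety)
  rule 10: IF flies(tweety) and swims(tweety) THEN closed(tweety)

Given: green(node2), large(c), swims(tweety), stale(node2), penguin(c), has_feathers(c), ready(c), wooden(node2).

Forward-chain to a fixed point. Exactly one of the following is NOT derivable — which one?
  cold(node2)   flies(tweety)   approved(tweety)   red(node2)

Round 1 — rule 6, rule 8, rule 9, derive mammal(node2), bird(node2), approved(tweety).
Round 2 — rule 1, rule 2, rule 4, derive red(node2), flies(tweety), flagged(node2).
Round 3 — rule 10, derive closed(tweety).
Derived: flies(tweety) (round 2), approved(tweety) (round 1), red(node2) (round 2). cold(node2) never appears in any round.

cold(node2)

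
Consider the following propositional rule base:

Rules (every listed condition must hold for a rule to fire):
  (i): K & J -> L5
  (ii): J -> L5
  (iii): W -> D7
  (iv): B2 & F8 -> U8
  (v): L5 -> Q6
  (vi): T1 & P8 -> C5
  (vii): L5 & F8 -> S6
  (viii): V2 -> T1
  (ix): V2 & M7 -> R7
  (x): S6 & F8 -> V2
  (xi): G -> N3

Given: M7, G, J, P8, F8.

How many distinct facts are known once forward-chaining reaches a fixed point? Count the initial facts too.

[1] (ii) [J -> L5]; (xi) [G -> N3]. ⇒ new: L5, N3.
[2] (v) [L5 -> Q6]; (vii) [L5 & F8 -> S6]. ⇒ new: Q6, S6.
[3] (x) [S6 & F8 -> V2]. ⇒ new: V2.
[4] (viii) [V2 -> T1]; (ix) [V2 & M7 -> R7]. ⇒ new: T1, R7.
[5] (vi) [T1 & P8 -> C5]. ⇒ new: C5.
Closure: {C5, F8, G, J, L5, M7, N3, P8, Q6, R7, S6, T1, V2} — 13 facts.

13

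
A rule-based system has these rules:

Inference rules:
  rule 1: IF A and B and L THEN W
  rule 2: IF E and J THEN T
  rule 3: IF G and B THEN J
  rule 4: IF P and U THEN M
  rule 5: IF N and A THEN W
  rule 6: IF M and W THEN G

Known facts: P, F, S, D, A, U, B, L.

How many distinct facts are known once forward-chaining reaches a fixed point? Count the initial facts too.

12

[1] rule 1 [IF A and B and L THEN W]; rule 4 [IF P and U THEN M]. ⇒ new: W, M.
[2] rule 6 [IF M and W THEN G]. ⇒ new: G.
[3] rule 3 [IF G and B THEN J]. ⇒ new: J.
Closure: {A, B, D, F, G, J, L, M, P, S, U, W} — 12 facts.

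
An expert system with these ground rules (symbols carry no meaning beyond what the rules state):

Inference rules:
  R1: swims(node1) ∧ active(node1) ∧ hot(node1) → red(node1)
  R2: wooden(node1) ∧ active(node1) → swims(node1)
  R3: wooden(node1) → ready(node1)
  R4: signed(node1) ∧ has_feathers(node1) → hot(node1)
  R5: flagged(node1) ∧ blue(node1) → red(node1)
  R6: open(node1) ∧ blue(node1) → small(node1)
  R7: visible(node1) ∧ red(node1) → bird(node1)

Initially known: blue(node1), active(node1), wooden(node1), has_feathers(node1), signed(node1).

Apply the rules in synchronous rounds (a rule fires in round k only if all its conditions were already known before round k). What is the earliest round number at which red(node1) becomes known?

Round 1 fires R2, R3, R4, giving swims(node1), ready(node1), hot(node1).
Round 2 fires R1, giving red(node1).
red(node1) first appears in round 2.

2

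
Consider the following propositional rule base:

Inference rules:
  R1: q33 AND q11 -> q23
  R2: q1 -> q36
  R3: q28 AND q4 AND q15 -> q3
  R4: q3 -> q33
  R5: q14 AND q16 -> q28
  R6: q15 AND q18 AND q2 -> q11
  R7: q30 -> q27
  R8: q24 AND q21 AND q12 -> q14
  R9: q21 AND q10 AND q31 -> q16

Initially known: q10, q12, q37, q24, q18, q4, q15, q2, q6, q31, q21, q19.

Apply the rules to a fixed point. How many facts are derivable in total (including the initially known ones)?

Round 1 — R6, R8, R9, derive q11, q14, q16.
Round 2 — R5, derive q28.
Round 3 — R3, derive q3.
Round 4 — R4, derive q33.
Round 5 — R1, derive q23.
Closure: {q10, q11, q12, q14, q15, q16, q18, q19, q2, q21, q23, q24, q28, q3, q31, q33, q37, q4, q6} — 19 facts.

19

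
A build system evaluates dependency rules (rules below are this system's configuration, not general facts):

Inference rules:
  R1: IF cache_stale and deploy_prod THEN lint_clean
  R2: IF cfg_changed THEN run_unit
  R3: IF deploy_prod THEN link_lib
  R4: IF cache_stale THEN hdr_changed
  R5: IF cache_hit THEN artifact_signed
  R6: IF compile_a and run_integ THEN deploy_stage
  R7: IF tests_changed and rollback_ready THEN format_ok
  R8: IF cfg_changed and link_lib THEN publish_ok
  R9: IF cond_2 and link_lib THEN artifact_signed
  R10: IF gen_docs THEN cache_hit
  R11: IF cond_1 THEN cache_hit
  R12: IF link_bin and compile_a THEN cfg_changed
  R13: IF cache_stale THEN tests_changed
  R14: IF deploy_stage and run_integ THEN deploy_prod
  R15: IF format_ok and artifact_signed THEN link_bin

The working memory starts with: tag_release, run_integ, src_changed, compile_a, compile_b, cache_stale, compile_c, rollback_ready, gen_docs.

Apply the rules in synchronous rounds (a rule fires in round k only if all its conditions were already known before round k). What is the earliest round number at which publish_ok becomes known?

Round 1: R4 [IF cache_stale THEN hdr_changed]; R6 [IF compile_a and run_integ THEN deploy_stage]; R10 [IF gen_docs THEN cache_hit]; R13 [IF cache_stale THEN tests_changed]. Adds hdr_changed, deploy_stage, cache_hit, tests_changed.
Round 2: R5 [IF cache_hit THEN artifact_signed]; R7 [IF tests_changed and rollback_ready THEN format_ok]; R14 [IF deploy_stage and run_integ THEN deploy_prod]. Adds artifact_signed, format_ok, deploy_prod.
Round 3: R1 [IF cache_stale and deploy_prod THEN lint_clean]; R3 [IF deploy_prod THEN link_lib]; R15 [IF format_ok and artifact_signed THEN link_bin]. Adds lint_clean, link_lib, link_bin.
Round 4: R12 [IF link_bin and compile_a THEN cfg_changed]. Adds cfg_changed.
Round 5: R2 [IF cfg_changed THEN run_unit]; R8 [IF cfg_changed and link_lib THEN publish_ok]. Adds run_unit, publish_ok.
publish_ok first appears in round 5.

5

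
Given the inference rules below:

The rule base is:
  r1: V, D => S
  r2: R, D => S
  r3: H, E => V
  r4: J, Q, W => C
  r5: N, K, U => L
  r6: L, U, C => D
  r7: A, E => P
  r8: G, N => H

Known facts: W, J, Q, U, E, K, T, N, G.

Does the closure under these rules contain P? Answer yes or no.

no

Round 1 — r4, r5, r8, derive C, L, H.
Round 2 — r3, r6, derive V, D.
Round 3 — r1, derive S.
Fixed point reached. P is concluded only by r7; r7 needs A (never derived).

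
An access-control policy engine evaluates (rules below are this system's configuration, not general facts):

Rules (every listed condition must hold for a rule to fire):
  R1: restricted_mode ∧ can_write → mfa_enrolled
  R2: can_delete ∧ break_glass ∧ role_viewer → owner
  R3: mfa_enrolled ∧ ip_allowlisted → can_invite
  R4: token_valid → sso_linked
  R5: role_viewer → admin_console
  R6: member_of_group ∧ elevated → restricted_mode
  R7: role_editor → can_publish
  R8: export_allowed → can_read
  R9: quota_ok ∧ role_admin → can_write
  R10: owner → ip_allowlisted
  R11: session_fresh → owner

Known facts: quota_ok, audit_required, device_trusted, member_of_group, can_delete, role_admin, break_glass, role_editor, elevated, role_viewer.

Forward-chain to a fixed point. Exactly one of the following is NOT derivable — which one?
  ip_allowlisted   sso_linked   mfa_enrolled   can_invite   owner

sso_linked

Round 1: R2 [can_delete ∧ break_glass ∧ role_viewer → owner]; R5 [role_viewer → admin_console]; R6 [member_of_group ∧ elevated → restricted_mode]; R7 [role_editor → can_publish]; R9 [quota_ok ∧ role_admin → can_write]. New: owner, admin_console, restricted_mode, can_publish, can_write.
Round 2: R1 [restricted_mode ∧ can_write → mfa_enrolled]; R10 [owner → ip_allowlisted]. New: mfa_enrolled, ip_allowlisted.
Round 3: R3 [mfa_enrolled ∧ ip_allowlisted → can_invite]. New: can_invite.
Derived: ip_allowlisted (round 2), mfa_enrolled (round 2), can_invite (round 3), owner (round 1). sso_linked never appears in any round.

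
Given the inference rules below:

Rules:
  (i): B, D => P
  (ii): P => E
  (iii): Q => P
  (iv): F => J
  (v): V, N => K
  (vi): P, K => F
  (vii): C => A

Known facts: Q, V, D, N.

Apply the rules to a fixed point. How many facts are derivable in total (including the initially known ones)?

9

Round 1: (iii) [Q => P]; (v) [V, N => K]. New: P, K.
Round 2: (ii) [P => E]; (vi) [P, K => F]. New: E, F.
Round 3: (iv) [F => J]. New: J.
Closure: {D, E, F, J, K, N, P, Q, V} — 9 facts.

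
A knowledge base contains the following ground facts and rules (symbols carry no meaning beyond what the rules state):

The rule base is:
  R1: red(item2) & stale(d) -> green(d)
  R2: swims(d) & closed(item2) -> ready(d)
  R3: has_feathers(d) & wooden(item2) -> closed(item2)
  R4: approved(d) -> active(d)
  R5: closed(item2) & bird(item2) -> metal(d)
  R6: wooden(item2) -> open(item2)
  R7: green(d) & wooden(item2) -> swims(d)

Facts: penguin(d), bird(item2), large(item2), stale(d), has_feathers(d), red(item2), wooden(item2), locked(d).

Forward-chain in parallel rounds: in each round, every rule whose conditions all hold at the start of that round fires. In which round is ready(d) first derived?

3

Round 1 — R1, R3, R6, derive green(d), closed(item2), open(item2).
Round 2 — R5, R7, derive metal(d), swims(d).
Round 3 — R2, derive ready(d).
ready(d) first appears in round 3.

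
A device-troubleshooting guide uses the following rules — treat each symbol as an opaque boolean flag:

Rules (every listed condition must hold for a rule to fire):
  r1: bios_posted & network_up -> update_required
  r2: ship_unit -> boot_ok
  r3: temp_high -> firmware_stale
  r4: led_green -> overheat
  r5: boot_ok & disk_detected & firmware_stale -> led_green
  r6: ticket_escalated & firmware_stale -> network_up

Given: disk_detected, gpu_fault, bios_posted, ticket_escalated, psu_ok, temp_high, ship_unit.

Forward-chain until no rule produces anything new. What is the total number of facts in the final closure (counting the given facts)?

Round 1: r2 [ship_unit -> boot_ok]; r3 [temp_high -> firmware_stale]. New: boot_ok, firmware_stale.
Round 2: r5 [boot_ok & disk_detected & firmware_stale -> led_green]; r6 [ticket_escalated & firmware_stale -> network_up]. New: led_green, network_up.
Round 3: r1 [bios_posted & network_up -> update_required]; r4 [led_green -> overheat]. New: update_required, overheat.
Closure: {bios_posted, boot_ok, disk_detected, firmware_stale, gpu_fault, led_green, network_up, overheat, psu_ok, ship_unit, temp_high, ticket_escalated, update_required} — 13 facts.

13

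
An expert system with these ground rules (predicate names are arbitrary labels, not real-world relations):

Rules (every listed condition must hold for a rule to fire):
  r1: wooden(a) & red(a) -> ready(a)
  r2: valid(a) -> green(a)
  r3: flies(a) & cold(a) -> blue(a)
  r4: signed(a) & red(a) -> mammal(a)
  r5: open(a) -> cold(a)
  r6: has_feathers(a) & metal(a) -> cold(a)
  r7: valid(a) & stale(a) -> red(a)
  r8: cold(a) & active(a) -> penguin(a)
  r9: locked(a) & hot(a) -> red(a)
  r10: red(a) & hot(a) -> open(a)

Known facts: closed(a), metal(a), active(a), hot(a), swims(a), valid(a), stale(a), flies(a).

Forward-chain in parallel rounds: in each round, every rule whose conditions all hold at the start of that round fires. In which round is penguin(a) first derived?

4

Round 1: r2 [valid(a) -> green(a)]; r7 [valid(a) & stale(a) -> red(a)]. Adds green(a), red(a).
Round 2: r10 [red(a) & hot(a) -> open(a)]. Adds open(a).
Round 3: r5 [open(a) -> cold(a)]. Adds cold(a).
Round 4: r3 [flies(a) & cold(a) -> blue(a)]; r8 [cold(a) & active(a) -> penguin(a)]. Adds blue(a), penguin(a).
penguin(a) first appears in round 4.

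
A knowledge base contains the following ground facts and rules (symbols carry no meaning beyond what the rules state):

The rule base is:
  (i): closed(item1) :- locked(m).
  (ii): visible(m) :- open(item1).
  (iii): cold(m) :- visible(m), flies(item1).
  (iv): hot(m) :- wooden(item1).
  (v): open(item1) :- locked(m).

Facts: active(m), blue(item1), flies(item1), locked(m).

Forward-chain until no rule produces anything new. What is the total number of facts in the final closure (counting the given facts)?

8

Round 1: (i) [closed(item1) :- locked(m).]; (v) [open(item1) :- locked(m).]. Adds closed(item1), open(item1).
Round 2: (ii) [visible(m) :- open(item1).]. Adds visible(m).
Round 3: (iii) [cold(m) :- visible(m), flies(item1).]. Adds cold(m).
Closure: {active(m), blue(item1), closed(item1), cold(m), flies(item1), locked(m), open(item1), visible(m)} — 8 facts.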